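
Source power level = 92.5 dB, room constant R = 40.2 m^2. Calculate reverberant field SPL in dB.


Given values:
  Lw = 92.5 dB, R = 40.2 m^2
Formula: SPL = Lw + 10 * log10(4 / R)
Compute 4 / R = 4 / 40.2 = 0.099502
Compute 10 * log10(0.099502) = -10.0217
SPL = 92.5 + (-10.0217) = 82.48

82.48 dB


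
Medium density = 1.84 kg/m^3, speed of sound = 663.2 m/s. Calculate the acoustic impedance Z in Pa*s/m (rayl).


Given values:
  rho = 1.84 kg/m^3
  c = 663.2 m/s
Formula: Z = rho * c
Z = 1.84 * 663.2
Z = 1220.29

1220.29 rayl


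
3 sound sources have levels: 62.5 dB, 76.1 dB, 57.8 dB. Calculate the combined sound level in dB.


Formula: L_total = 10 * log10( sum(10^(Li/10)) )
  Source 1: 10^(62.5/10) = 1778279.41
  Source 2: 10^(76.1/10) = 40738027.7804
  Source 3: 10^(57.8/10) = 602559.5861
Sum of linear values = 43118866.7765
L_total = 10 * log10(43118866.7765) = 76.35

76.35 dB


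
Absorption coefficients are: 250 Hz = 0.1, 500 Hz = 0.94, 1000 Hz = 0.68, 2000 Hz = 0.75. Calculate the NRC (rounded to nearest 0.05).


Given values:
  a_250 = 0.1, a_500 = 0.94
  a_1000 = 0.68, a_2000 = 0.75
Formula: NRC = (a250 + a500 + a1000 + a2000) / 4
Sum = 0.1 + 0.94 + 0.68 + 0.75 = 2.47
NRC = 2.47 / 4 = 0.6175
Rounded to nearest 0.05: 0.6

0.6


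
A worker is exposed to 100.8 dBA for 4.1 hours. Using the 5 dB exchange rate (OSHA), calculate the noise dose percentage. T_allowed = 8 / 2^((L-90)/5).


Given values:
  L = 100.8 dBA, T = 4.1 hours
Formula: T_allowed = 8 / 2^((L - 90) / 5)
Compute exponent: (100.8 - 90) / 5 = 2.16
Compute 2^(2.16) = 4.469149
T_allowed = 8 / 4.469149 = 1.79005 hours
Dose = (T / T_allowed) * 100
Dose = (4.1 / 1.79005) * 100 = 229.04

229.04 %


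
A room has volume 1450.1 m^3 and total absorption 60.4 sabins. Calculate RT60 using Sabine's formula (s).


Given values:
  V = 1450.1 m^3
  A = 60.4 sabins
Formula: RT60 = 0.161 * V / A
Numerator: 0.161 * 1450.1 = 233.4661
RT60 = 233.4661 / 60.4 = 3.865

3.865 s


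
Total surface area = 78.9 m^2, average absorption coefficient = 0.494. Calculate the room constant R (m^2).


Given values:
  S = 78.9 m^2, alpha = 0.494
Formula: R = S * alpha / (1 - alpha)
Numerator: 78.9 * 0.494 = 38.9766
Denominator: 1 - 0.494 = 0.506
R = 38.9766 / 0.506 = 77.03

77.03 m^2


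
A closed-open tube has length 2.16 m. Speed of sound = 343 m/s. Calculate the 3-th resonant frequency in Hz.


Given values:
  Tube type: closed-open, L = 2.16 m, c = 343 m/s, n = 3
Formula: f_n = (2n - 1) * c / (4 * L)
Compute 2n - 1 = 2*3 - 1 = 5
Compute 4 * L = 4 * 2.16 = 8.64
f = 5 * 343 / 8.64
f = 198.5

198.5 Hz


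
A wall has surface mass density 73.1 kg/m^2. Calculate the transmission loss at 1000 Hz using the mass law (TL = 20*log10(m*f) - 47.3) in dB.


Given values:
  m = 73.1 kg/m^2, f = 1000 Hz
Formula: TL = 20 * log10(m * f) - 47.3
Compute m * f = 73.1 * 1000 = 73100.0
Compute log10(73100.0) = 4.863917
Compute 20 * 4.863917 = 97.2783
TL = 97.2783 - 47.3 = 49.98

49.98 dB


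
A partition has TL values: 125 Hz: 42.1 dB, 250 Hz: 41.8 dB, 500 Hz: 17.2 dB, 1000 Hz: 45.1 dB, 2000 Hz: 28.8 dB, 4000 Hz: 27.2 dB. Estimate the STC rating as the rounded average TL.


Given TL values at each frequency:
  125 Hz: 42.1 dB
  250 Hz: 41.8 dB
  500 Hz: 17.2 dB
  1000 Hz: 45.1 dB
  2000 Hz: 28.8 dB
  4000 Hz: 27.2 dB
Formula: STC ~ round(average of TL values)
Sum = 42.1 + 41.8 + 17.2 + 45.1 + 28.8 + 27.2 = 202.2
Average = 202.2 / 6 = 33.7
Rounded: 34

34


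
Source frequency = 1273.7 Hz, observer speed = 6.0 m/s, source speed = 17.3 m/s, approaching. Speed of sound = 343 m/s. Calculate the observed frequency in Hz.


Given values:
  f_s = 1273.7 Hz, v_o = 6.0 m/s, v_s = 17.3 m/s
  Direction: approaching
Formula: f_o = f_s * (c + v_o) / (c - v_s)
Numerator: c + v_o = 343 + 6.0 = 349.0
Denominator: c - v_s = 343 - 17.3 = 325.7
f_o = 1273.7 * 349.0 / 325.7 = 1364.82

1364.82 Hz


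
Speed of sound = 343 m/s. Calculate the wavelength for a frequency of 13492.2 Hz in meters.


Given values:
  c = 343 m/s, f = 13492.2 Hz
Formula: lambda = c / f
lambda = 343 / 13492.2
lambda = 0.0254

0.0254 m


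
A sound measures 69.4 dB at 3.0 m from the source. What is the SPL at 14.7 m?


Given values:
  SPL1 = 69.4 dB, r1 = 3.0 m, r2 = 14.7 m
Formula: SPL2 = SPL1 - 20 * log10(r2 / r1)
Compute ratio: r2 / r1 = 14.7 / 3.0 = 4.9
Compute log10: log10(4.9) = 0.690196
Compute drop: 20 * 0.690196 = 13.8039
SPL2 = 69.4 - 13.8039 = 55.6

55.6 dB


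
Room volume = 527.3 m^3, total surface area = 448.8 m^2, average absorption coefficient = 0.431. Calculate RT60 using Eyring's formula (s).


Given values:
  V = 527.3 m^3, S = 448.8 m^2, alpha = 0.431
Formula: RT60 = 0.161 * V / (-S * ln(1 - alpha))
Compute ln(1 - 0.431) = ln(0.569) = -0.563875
Denominator: -448.8 * -0.563875 = 253.0671
Numerator: 0.161 * 527.3 = 84.8953
RT60 = 84.8953 / 253.0671 = 0.335

0.335 s


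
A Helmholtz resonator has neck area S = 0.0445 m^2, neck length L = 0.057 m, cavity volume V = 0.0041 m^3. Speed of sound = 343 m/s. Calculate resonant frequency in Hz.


Given values:
  S = 0.0445 m^2, L = 0.057 m, V = 0.0041 m^3, c = 343 m/s
Formula: f = (c / (2*pi)) * sqrt(S / (V * L))
Compute V * L = 0.0041 * 0.057 = 0.0002337
Compute S / (V * L) = 0.0445 / 0.0002337 = 190.4151
Compute sqrt(190.4151) = 13.799098
Compute c / (2*pi) = 343 / 6.283185 = 54.590148
f = 54.590148 * 13.799098 = 753.29

753.29 Hz


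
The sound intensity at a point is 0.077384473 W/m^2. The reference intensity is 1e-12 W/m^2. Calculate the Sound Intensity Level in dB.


Given values:
  I = 0.077384473 W/m^2
  I_ref = 1e-12 W/m^2
Formula: SIL = 10 * log10(I / I_ref)
Compute ratio: I / I_ref = 77384473000
Compute log10: log10(77384473000) = 10.888654
Multiply: SIL = 10 * 10.888654 = 108.89

108.89 dB


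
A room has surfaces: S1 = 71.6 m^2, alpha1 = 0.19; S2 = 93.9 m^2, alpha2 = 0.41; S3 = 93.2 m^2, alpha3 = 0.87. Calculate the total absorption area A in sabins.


Given surfaces:
  Surface 1: 71.6 * 0.19 = 13.604
  Surface 2: 93.9 * 0.41 = 38.499
  Surface 3: 93.2 * 0.87 = 81.084
Formula: A = sum(Si * alpha_i)
A = 13.604 + 38.499 + 81.084
A = 133.19

133.19 sabins


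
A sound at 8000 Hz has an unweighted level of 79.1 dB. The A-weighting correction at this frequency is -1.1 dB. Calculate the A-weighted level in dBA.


Given values:
  SPL = 79.1 dB
  A-weighting at 8000 Hz = -1.1 dB
Formula: L_A = SPL + A_weight
L_A = 79.1 + (-1.1)
L_A = 78.0

78.0 dBA


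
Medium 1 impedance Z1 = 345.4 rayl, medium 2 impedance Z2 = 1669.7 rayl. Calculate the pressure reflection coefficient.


Given values:
  Z1 = 345.4 rayl, Z2 = 1669.7 rayl
Formula: R = (Z2 - Z1) / (Z2 + Z1)
Numerator: Z2 - Z1 = 1669.7 - 345.4 = 1324.3
Denominator: Z2 + Z1 = 1669.7 + 345.4 = 2015.1
R = 1324.3 / 2015.1 = 0.6572

0.6572


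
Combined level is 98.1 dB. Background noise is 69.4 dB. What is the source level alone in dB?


Given values:
  L_total = 98.1 dB, L_bg = 69.4 dB
Formula: L_source = 10 * log10(10^(L_total/10) - 10^(L_bg/10))
Convert to linear:
  10^(98.1/10) = 6456542290.3465
  10^(69.4/10) = 8709635.8996
Difference: 6456542290.3465 - 8709635.8996 = 6447832654.4469
L_source = 10 * log10(6447832654.4469) = 98.09

98.09 dB


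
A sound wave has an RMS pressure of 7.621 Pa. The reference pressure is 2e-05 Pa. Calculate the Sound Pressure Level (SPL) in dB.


Given values:
  p = 7.621 Pa
  p_ref = 2e-05 Pa
Formula: SPL = 20 * log10(p / p_ref)
Compute ratio: p / p_ref = 7.621 / 2e-05 = 381050
Compute log10: log10(381050) = 5.580982
Multiply: SPL = 20 * 5.580982 = 111.62

111.62 dB


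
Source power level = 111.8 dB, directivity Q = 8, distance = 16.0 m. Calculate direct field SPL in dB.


Given values:
  Lw = 111.8 dB, Q = 8, r = 16.0 m
Formula: SPL = Lw + 10 * log10(Q / (4 * pi * r^2))
Compute 4 * pi * r^2 = 4 * pi * 16.0^2 = 3216.9909
Compute Q / denom = 8 / 3216.9909 = 0.0024868
Compute 10 * log10(0.0024868) = -26.0436
SPL = 111.8 + (-26.0436) = 85.76

85.76 dB


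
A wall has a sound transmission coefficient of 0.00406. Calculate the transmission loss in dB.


Given values:
  tau = 0.00406
Formula: TL = 10 * log10(1 / tau)
Compute 1 / tau = 1 / 0.00406 = 246.3054
Compute log10(246.3054) = 2.391474
TL = 10 * 2.391474 = 23.91

23.91 dB


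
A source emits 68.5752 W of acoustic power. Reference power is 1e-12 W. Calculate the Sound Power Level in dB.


Given values:
  W = 68.5752 W
  W_ref = 1e-12 W
Formula: SWL = 10 * log10(W / W_ref)
Compute ratio: W / W_ref = 68575200000000
Compute log10: log10(68575200000000) = 13.836167
Multiply: SWL = 10 * 13.836167 = 138.36

138.36 dB


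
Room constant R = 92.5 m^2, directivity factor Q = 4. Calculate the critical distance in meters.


Given values:
  R = 92.5 m^2, Q = 4
Formula: d_c = 0.141 * sqrt(Q * R)
Compute Q * R = 4 * 92.5 = 370.0
Compute sqrt(370.0) = 19.2354
d_c = 0.141 * 19.2354 = 2.712

2.712 m


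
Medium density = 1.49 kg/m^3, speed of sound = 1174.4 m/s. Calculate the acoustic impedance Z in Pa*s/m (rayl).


Given values:
  rho = 1.49 kg/m^3
  c = 1174.4 m/s
Formula: Z = rho * c
Z = 1.49 * 1174.4
Z = 1749.86

1749.86 rayl


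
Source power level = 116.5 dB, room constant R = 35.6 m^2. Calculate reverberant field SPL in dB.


Given values:
  Lw = 116.5 dB, R = 35.6 m^2
Formula: SPL = Lw + 10 * log10(4 / R)
Compute 4 / R = 4 / 35.6 = 0.11236
Compute 10 * log10(0.11236) = -9.4939
SPL = 116.5 + (-9.4939) = 107.01

107.01 dB


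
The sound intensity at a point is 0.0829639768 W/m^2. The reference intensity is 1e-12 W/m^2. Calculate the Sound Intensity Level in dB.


Given values:
  I = 0.0829639768 W/m^2
  I_ref = 1e-12 W/m^2
Formula: SIL = 10 * log10(I / I_ref)
Compute ratio: I / I_ref = 82963976800
Compute log10: log10(82963976800) = 10.91889
Multiply: SIL = 10 * 10.91889 = 109.19

109.19 dB


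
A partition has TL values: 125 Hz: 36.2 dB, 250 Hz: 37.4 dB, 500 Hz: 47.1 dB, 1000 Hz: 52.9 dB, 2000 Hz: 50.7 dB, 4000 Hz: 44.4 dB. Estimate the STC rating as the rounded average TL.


Given TL values at each frequency:
  125 Hz: 36.2 dB
  250 Hz: 37.4 dB
  500 Hz: 47.1 dB
  1000 Hz: 52.9 dB
  2000 Hz: 50.7 dB
  4000 Hz: 44.4 dB
Formula: STC ~ round(average of TL values)
Sum = 36.2 + 37.4 + 47.1 + 52.9 + 50.7 + 44.4 = 268.7
Average = 268.7 / 6 = 44.78
Rounded: 45

45


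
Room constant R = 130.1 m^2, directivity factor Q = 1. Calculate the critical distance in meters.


Given values:
  R = 130.1 m^2, Q = 1
Formula: d_c = 0.141 * sqrt(Q * R)
Compute Q * R = 1 * 130.1 = 130.1
Compute sqrt(130.1) = 11.4061
d_c = 0.141 * 11.4061 = 1.608

1.608 m


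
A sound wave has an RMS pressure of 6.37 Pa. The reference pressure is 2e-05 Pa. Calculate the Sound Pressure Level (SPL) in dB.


Given values:
  p = 6.37 Pa
  p_ref = 2e-05 Pa
Formula: SPL = 20 * log10(p / p_ref)
Compute ratio: p / p_ref = 6.37 / 2e-05 = 318500
Compute log10: log10(318500) = 5.503109
Multiply: SPL = 20 * 5.503109 = 110.06

110.06 dB


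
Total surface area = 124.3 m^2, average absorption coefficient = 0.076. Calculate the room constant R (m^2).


Given values:
  S = 124.3 m^2, alpha = 0.076
Formula: R = S * alpha / (1 - alpha)
Numerator: 124.3 * 0.076 = 9.4468
Denominator: 1 - 0.076 = 0.924
R = 9.4468 / 0.924 = 10.22

10.22 m^2


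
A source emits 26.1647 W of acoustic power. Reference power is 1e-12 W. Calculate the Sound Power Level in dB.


Given values:
  W = 26.1647 W
  W_ref = 1e-12 W
Formula: SWL = 10 * log10(W / W_ref)
Compute ratio: W / W_ref = 26164700000000
Compute log10: log10(26164700000000) = 13.417716
Multiply: SWL = 10 * 13.417716 = 134.18

134.18 dB


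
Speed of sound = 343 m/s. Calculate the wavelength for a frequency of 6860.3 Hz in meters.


Given values:
  c = 343 m/s, f = 6860.3 Hz
Formula: lambda = c / f
lambda = 343 / 6860.3
lambda = 0.05

0.05 m


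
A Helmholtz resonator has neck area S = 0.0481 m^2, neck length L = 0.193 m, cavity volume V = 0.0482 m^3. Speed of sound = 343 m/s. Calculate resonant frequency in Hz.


Given values:
  S = 0.0481 m^2, L = 0.193 m, V = 0.0482 m^3, c = 343 m/s
Formula: f = (c / (2*pi)) * sqrt(S / (V * L))
Compute V * L = 0.0482 * 0.193 = 0.0093026
Compute S / (V * L) = 0.0481 / 0.0093026 = 5.1706
Compute sqrt(5.1706) = 2.273895
Compute c / (2*pi) = 343 / 6.283185 = 54.590148
f = 54.590148 * 2.273895 = 124.13

124.13 Hz


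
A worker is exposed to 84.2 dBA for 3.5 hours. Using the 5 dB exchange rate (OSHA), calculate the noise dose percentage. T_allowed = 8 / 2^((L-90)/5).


Given values:
  L = 84.2 dBA, T = 3.5 hours
Formula: T_allowed = 8 / 2^((L - 90) / 5)
Compute exponent: (84.2 - 90) / 5 = -1.16
Compute 2^(-1.16) = 0.447513
T_allowed = 8 / 0.447513 = 17.876576 hours
Dose = (T / T_allowed) * 100
Dose = (3.5 / 17.876576) * 100 = 19.58

19.58 %


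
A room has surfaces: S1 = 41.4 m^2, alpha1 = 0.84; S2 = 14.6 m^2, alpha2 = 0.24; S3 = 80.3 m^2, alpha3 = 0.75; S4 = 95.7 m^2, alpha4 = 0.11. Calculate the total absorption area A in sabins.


Given surfaces:
  Surface 1: 41.4 * 0.84 = 34.776
  Surface 2: 14.6 * 0.24 = 3.504
  Surface 3: 80.3 * 0.75 = 60.225
  Surface 4: 95.7 * 0.11 = 10.527
Formula: A = sum(Si * alpha_i)
A = 34.776 + 3.504 + 60.225 + 10.527
A = 109.03

109.03 sabins


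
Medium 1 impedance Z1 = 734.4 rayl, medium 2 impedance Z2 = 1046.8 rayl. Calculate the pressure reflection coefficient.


Given values:
  Z1 = 734.4 rayl, Z2 = 1046.8 rayl
Formula: R = (Z2 - Z1) / (Z2 + Z1)
Numerator: Z2 - Z1 = 1046.8 - 734.4 = 312.4
Denominator: Z2 + Z1 = 1046.8 + 734.4 = 1781.2
R = 312.4 / 1781.2 = 0.1754

0.1754


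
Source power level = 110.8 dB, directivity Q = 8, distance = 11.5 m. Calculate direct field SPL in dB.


Given values:
  Lw = 110.8 dB, Q = 8, r = 11.5 m
Formula: SPL = Lw + 10 * log10(Q / (4 * pi * r^2))
Compute 4 * pi * r^2 = 4 * pi * 11.5^2 = 1661.9025
Compute Q / denom = 8 / 1661.9025 = 0.00481376
Compute 10 * log10(0.00481376) = -23.1752
SPL = 110.8 + (-23.1752) = 87.62

87.62 dB


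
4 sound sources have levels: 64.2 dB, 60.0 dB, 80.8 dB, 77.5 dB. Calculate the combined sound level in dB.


Formula: L_total = 10 * log10( sum(10^(Li/10)) )
  Source 1: 10^(64.2/10) = 2630267.9919
  Source 2: 10^(60.0/10) = 1000000.0
  Source 3: 10^(80.8/10) = 120226443.4617
  Source 4: 10^(77.5/10) = 56234132.519
Sum of linear values = 180090843.9726
L_total = 10 * log10(180090843.9726) = 82.55

82.55 dB


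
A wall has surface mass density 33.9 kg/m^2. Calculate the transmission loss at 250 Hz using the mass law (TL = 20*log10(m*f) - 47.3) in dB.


Given values:
  m = 33.9 kg/m^2, f = 250 Hz
Formula: TL = 20 * log10(m * f) - 47.3
Compute m * f = 33.9 * 250 = 8475.0
Compute log10(8475.0) = 3.92814
Compute 20 * 3.92814 = 78.5628
TL = 78.5628 - 47.3 = 31.26

31.26 dB


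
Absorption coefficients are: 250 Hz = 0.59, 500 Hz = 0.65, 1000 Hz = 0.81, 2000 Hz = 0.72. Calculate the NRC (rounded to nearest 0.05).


Given values:
  a_250 = 0.59, a_500 = 0.65
  a_1000 = 0.81, a_2000 = 0.72
Formula: NRC = (a250 + a500 + a1000 + a2000) / 4
Sum = 0.59 + 0.65 + 0.81 + 0.72 = 2.77
NRC = 2.77 / 4 = 0.6925
Rounded to nearest 0.05: 0.7

0.7


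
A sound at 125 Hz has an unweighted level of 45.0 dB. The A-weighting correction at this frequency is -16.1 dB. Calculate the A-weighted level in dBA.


Given values:
  SPL = 45.0 dB
  A-weighting at 125 Hz = -16.1 dB
Formula: L_A = SPL + A_weight
L_A = 45.0 + (-16.1)
L_A = 28.9

28.9 dBA


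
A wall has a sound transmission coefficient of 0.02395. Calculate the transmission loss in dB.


Given values:
  tau = 0.02395
Formula: TL = 10 * log10(1 / tau)
Compute 1 / tau = 1 / 0.02395 = 41.7537
Compute log10(41.7537) = 1.620695
TL = 10 * 1.620695 = 16.21

16.21 dB


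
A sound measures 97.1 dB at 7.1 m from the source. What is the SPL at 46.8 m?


Given values:
  SPL1 = 97.1 dB, r1 = 7.1 m, r2 = 46.8 m
Formula: SPL2 = SPL1 - 20 * log10(r2 / r1)
Compute ratio: r2 / r1 = 46.8 / 7.1 = 6.5915
Compute log10: log10(6.5915) = 0.818984
Compute drop: 20 * 0.818984 = 16.3797
SPL2 = 97.1 - 16.3797 = 80.72

80.72 dB


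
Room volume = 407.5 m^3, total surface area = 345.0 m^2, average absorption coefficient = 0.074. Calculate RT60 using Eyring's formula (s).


Given values:
  V = 407.5 m^3, S = 345.0 m^2, alpha = 0.074
Formula: RT60 = 0.161 * V / (-S * ln(1 - alpha))
Compute ln(1 - 0.074) = ln(0.926) = -0.076881
Denominator: -345.0 * -0.076881 = 26.5239
Numerator: 0.161 * 407.5 = 65.6075
RT60 = 65.6075 / 26.5239 = 2.474

2.474 s


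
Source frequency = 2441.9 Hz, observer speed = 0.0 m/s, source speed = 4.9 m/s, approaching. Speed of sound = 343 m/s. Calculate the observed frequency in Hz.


Given values:
  f_s = 2441.9 Hz, v_o = 0.0 m/s, v_s = 4.9 m/s
  Direction: approaching
Formula: f_o = f_s * (c + v_o) / (c - v_s)
Numerator: c + v_o = 343 + 0.0 = 343.0
Denominator: c - v_s = 343 - 4.9 = 338.1
f_o = 2441.9 * 343.0 / 338.1 = 2477.29

2477.29 Hz


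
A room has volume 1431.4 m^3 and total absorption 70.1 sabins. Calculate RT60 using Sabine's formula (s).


Given values:
  V = 1431.4 m^3
  A = 70.1 sabins
Formula: RT60 = 0.161 * V / A
Numerator: 0.161 * 1431.4 = 230.4554
RT60 = 230.4554 / 70.1 = 3.288

3.288 s


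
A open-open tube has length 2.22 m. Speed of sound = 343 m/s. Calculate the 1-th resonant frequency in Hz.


Given values:
  Tube type: open-open, L = 2.22 m, c = 343 m/s, n = 1
Formula: f_n = n * c / (2 * L)
Compute 2 * L = 2 * 2.22 = 4.44
f = 1 * 343 / 4.44
f = 77.25

77.25 Hz


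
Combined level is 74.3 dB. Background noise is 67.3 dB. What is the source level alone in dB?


Given values:
  L_total = 74.3 dB, L_bg = 67.3 dB
Formula: L_source = 10 * log10(10^(L_total/10) - 10^(L_bg/10))
Convert to linear:
  10^(74.3/10) = 26915348.0393
  10^(67.3/10) = 5370317.9637
Difference: 26915348.0393 - 5370317.9637 = 21545030.0756
L_source = 10 * log10(21545030.0756) = 73.33

73.33 dB


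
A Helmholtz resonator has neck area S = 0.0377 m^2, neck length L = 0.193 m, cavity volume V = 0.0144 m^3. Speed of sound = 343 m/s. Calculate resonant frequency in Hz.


Given values:
  S = 0.0377 m^2, L = 0.193 m, V = 0.0144 m^3, c = 343 m/s
Formula: f = (c / (2*pi)) * sqrt(S / (V * L))
Compute V * L = 0.0144 * 0.193 = 0.0027792
Compute S / (V * L) = 0.0377 / 0.0027792 = 13.5651
Compute sqrt(13.5651) = 3.683083
Compute c / (2*pi) = 343 / 6.283185 = 54.590148
f = 54.590148 * 3.683083 = 201.06

201.06 Hz


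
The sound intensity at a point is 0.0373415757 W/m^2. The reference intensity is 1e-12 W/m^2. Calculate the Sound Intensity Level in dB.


Given values:
  I = 0.0373415757 W/m^2
  I_ref = 1e-12 W/m^2
Formula: SIL = 10 * log10(I / I_ref)
Compute ratio: I / I_ref = 37341575700
Compute log10: log10(37341575700) = 10.572193
Multiply: SIL = 10 * 10.572193 = 105.72

105.72 dB


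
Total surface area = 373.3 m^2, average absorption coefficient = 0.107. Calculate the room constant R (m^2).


Given values:
  S = 373.3 m^2, alpha = 0.107
Formula: R = S * alpha / (1 - alpha)
Numerator: 373.3 * 0.107 = 39.9431
Denominator: 1 - 0.107 = 0.893
R = 39.9431 / 0.893 = 44.73

44.73 m^2


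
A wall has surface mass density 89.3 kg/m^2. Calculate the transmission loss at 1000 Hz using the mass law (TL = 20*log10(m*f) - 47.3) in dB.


Given values:
  m = 89.3 kg/m^2, f = 1000 Hz
Formula: TL = 20 * log10(m * f) - 47.3
Compute m * f = 89.3 * 1000 = 89300.0
Compute log10(89300.0) = 4.950851
Compute 20 * 4.950851 = 99.017
TL = 99.017 - 47.3 = 51.72

51.72 dB


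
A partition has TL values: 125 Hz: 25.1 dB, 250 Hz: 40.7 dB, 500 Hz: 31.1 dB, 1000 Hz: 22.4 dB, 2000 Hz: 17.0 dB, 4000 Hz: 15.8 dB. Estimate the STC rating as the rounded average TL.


Given TL values at each frequency:
  125 Hz: 25.1 dB
  250 Hz: 40.7 dB
  500 Hz: 31.1 dB
  1000 Hz: 22.4 dB
  2000 Hz: 17.0 dB
  4000 Hz: 15.8 dB
Formula: STC ~ round(average of TL values)
Sum = 25.1 + 40.7 + 31.1 + 22.4 + 17.0 + 15.8 = 152.1
Average = 152.1 / 6 = 25.35
Rounded: 25

25


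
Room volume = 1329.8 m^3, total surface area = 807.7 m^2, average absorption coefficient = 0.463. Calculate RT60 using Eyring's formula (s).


Given values:
  V = 1329.8 m^3, S = 807.7 m^2, alpha = 0.463
Formula: RT60 = 0.161 * V / (-S * ln(1 - alpha))
Compute ln(1 - 0.463) = ln(0.537) = -0.621757
Denominator: -807.7 * -0.621757 = 502.1931
Numerator: 0.161 * 1329.8 = 214.0978
RT60 = 214.0978 / 502.1931 = 0.426

0.426 s


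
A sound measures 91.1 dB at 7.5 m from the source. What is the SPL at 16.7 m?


Given values:
  SPL1 = 91.1 dB, r1 = 7.5 m, r2 = 16.7 m
Formula: SPL2 = SPL1 - 20 * log10(r2 / r1)
Compute ratio: r2 / r1 = 16.7 / 7.5 = 2.2267
Compute log10: log10(2.2267) = 0.347662
Compute drop: 20 * 0.347662 = 6.9532
SPL2 = 91.1 - 6.9532 = 84.15

84.15 dB


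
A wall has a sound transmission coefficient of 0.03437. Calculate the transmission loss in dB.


Given values:
  tau = 0.03437
Formula: TL = 10 * log10(1 / tau)
Compute 1 / tau = 1 / 0.03437 = 29.0951
Compute log10(29.0951) = 1.46382
TL = 10 * 1.46382 = 14.64

14.64 dB


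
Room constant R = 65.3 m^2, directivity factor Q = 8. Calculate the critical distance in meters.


Given values:
  R = 65.3 m^2, Q = 8
Formula: d_c = 0.141 * sqrt(Q * R)
Compute Q * R = 8 * 65.3 = 522.4
Compute sqrt(522.4) = 22.8561
d_c = 0.141 * 22.8561 = 3.223

3.223 m


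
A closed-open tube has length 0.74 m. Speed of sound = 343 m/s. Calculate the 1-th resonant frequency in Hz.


Given values:
  Tube type: closed-open, L = 0.74 m, c = 343 m/s, n = 1
Formula: f_n = (2n - 1) * c / (4 * L)
Compute 2n - 1 = 2*1 - 1 = 1
Compute 4 * L = 4 * 0.74 = 2.96
f = 1 * 343 / 2.96
f = 115.88

115.88 Hz


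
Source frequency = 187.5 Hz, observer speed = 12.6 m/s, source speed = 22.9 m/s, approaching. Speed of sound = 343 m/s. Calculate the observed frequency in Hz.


Given values:
  f_s = 187.5 Hz, v_o = 12.6 m/s, v_s = 22.9 m/s
  Direction: approaching
Formula: f_o = f_s * (c + v_o) / (c - v_s)
Numerator: c + v_o = 343 + 12.6 = 355.6
Denominator: c - v_s = 343 - 22.9 = 320.1
f_o = 187.5 * 355.6 / 320.1 = 208.29

208.29 Hz


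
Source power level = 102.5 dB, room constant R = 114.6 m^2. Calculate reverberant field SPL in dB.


Given values:
  Lw = 102.5 dB, R = 114.6 m^2
Formula: SPL = Lw + 10 * log10(4 / R)
Compute 4 / R = 4 / 114.6 = 0.034904
Compute 10 * log10(0.034904) = -14.5712
SPL = 102.5 + (-14.5712) = 87.93

87.93 dB


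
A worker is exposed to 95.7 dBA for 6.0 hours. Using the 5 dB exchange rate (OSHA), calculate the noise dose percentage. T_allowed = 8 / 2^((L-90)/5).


Given values:
  L = 95.7 dBA, T = 6.0 hours
Formula: T_allowed = 8 / 2^((L - 90) / 5)
Compute exponent: (95.7 - 90) / 5 = 1.14
Compute 2^(1.14) = 2.20381
T_allowed = 8 / 2.20381 = 3.630077 hours
Dose = (T / T_allowed) * 100
Dose = (6.0 / 3.630077) * 100 = 165.29

165.29 %


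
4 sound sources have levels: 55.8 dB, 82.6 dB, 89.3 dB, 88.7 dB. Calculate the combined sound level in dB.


Formula: L_total = 10 * log10( sum(10^(Li/10)) )
  Source 1: 10^(55.8/10) = 380189.3963
  Source 2: 10^(82.6/10) = 181970085.861
  Source 3: 10^(89.3/10) = 851138038.2024
  Source 4: 10^(88.7/10) = 741310241.3009
Sum of linear values = 1774798554.7606
L_total = 10 * log10(1774798554.7606) = 92.49

92.49 dB


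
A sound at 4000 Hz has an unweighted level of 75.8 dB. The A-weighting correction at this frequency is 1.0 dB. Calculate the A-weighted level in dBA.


Given values:
  SPL = 75.8 dB
  A-weighting at 4000 Hz = 1.0 dB
Formula: L_A = SPL + A_weight
L_A = 75.8 + (1.0)
L_A = 76.8

76.8 dBA


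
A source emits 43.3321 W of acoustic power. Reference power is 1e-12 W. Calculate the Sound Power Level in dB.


Given values:
  W = 43.3321 W
  W_ref = 1e-12 W
Formula: SWL = 10 * log10(W / W_ref)
Compute ratio: W / W_ref = 43332100000000
Compute log10: log10(43332100000000) = 13.63681
Multiply: SWL = 10 * 13.63681 = 136.37

136.37 dB


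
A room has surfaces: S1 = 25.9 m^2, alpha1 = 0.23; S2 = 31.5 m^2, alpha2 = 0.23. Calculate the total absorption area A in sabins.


Given surfaces:
  Surface 1: 25.9 * 0.23 = 5.957
  Surface 2: 31.5 * 0.23 = 7.245
Formula: A = sum(Si * alpha_i)
A = 5.957 + 7.245
A = 13.2

13.2 sabins


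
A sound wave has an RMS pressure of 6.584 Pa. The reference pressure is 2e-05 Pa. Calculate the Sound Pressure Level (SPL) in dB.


Given values:
  p = 6.584 Pa
  p_ref = 2e-05 Pa
Formula: SPL = 20 * log10(p / p_ref)
Compute ratio: p / p_ref = 6.584 / 2e-05 = 329200
Compute log10: log10(329200) = 5.51746
Multiply: SPL = 20 * 5.51746 = 110.35

110.35 dB


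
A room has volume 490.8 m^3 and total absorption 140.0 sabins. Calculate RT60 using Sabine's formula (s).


Given values:
  V = 490.8 m^3
  A = 140.0 sabins
Formula: RT60 = 0.161 * V / A
Numerator: 0.161 * 490.8 = 79.0188
RT60 = 79.0188 / 140.0 = 0.564

0.564 s


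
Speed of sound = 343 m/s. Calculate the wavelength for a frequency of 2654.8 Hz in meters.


Given values:
  c = 343 m/s, f = 2654.8 Hz
Formula: lambda = c / f
lambda = 343 / 2654.8
lambda = 0.1292

0.1292 m


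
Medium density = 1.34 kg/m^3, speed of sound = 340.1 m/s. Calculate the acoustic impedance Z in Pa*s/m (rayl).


Given values:
  rho = 1.34 kg/m^3
  c = 340.1 m/s
Formula: Z = rho * c
Z = 1.34 * 340.1
Z = 455.73

455.73 rayl


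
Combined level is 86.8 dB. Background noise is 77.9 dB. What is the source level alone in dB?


Given values:
  L_total = 86.8 dB, L_bg = 77.9 dB
Formula: L_source = 10 * log10(10^(L_total/10) - 10^(L_bg/10))
Convert to linear:
  10^(86.8/10) = 478630092.3226
  10^(77.9/10) = 61659500.1861
Difference: 478630092.3226 - 61659500.1861 = 416970592.1365
L_source = 10 * log10(416970592.1365) = 86.2

86.2 dB


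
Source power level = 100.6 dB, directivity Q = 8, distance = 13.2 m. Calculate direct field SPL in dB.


Given values:
  Lw = 100.6 dB, Q = 8, r = 13.2 m
Formula: SPL = Lw + 10 * log10(Q / (4 * pi * r^2))
Compute 4 * pi * r^2 = 4 * pi * 13.2^2 = 2189.5644
Compute Q / denom = 8 / 2189.5644 = 0.00365369
Compute 10 * log10(0.00365369) = -24.3727
SPL = 100.6 + (-24.3727) = 76.23

76.23 dB


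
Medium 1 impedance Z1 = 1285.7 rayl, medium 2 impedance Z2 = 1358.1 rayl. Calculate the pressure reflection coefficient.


Given values:
  Z1 = 1285.7 rayl, Z2 = 1358.1 rayl
Formula: R = (Z2 - Z1) / (Z2 + Z1)
Numerator: Z2 - Z1 = 1358.1 - 1285.7 = 72.4
Denominator: Z2 + Z1 = 1358.1 + 1285.7 = 2643.8
R = 72.4 / 2643.8 = 0.0274

0.0274


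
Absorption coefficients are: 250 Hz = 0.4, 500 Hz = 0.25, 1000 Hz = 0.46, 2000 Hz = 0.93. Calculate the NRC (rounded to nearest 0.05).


Given values:
  a_250 = 0.4, a_500 = 0.25
  a_1000 = 0.46, a_2000 = 0.93
Formula: NRC = (a250 + a500 + a1000 + a2000) / 4
Sum = 0.4 + 0.25 + 0.46 + 0.93 = 2.04
NRC = 2.04 / 4 = 0.51
Rounded to nearest 0.05: 0.5

0.5


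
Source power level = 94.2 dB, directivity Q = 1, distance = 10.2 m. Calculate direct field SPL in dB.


Given values:
  Lw = 94.2 dB, Q = 1, r = 10.2 m
Formula: SPL = Lw + 10 * log10(Q / (4 * pi * r^2))
Compute 4 * pi * r^2 = 4 * pi * 10.2^2 = 1307.4052
Compute Q / denom = 1 / 1307.4052 = 0.00076487
Compute 10 * log10(0.00076487) = -31.1641
SPL = 94.2 + (-31.1641) = 63.04

63.04 dB


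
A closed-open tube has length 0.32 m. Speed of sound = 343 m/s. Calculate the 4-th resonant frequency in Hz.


Given values:
  Tube type: closed-open, L = 0.32 m, c = 343 m/s, n = 4
Formula: f_n = (2n - 1) * c / (4 * L)
Compute 2n - 1 = 2*4 - 1 = 7
Compute 4 * L = 4 * 0.32 = 1.28
f = 7 * 343 / 1.28
f = 1875.78

1875.78 Hz


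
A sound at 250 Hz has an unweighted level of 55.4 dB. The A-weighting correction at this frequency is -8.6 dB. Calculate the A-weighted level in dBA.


Given values:
  SPL = 55.4 dB
  A-weighting at 250 Hz = -8.6 dB
Formula: L_A = SPL + A_weight
L_A = 55.4 + (-8.6)
L_A = 46.8

46.8 dBA


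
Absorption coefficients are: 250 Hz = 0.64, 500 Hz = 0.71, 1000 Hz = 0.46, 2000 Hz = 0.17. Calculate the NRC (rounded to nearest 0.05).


Given values:
  a_250 = 0.64, a_500 = 0.71
  a_1000 = 0.46, a_2000 = 0.17
Formula: NRC = (a250 + a500 + a1000 + a2000) / 4
Sum = 0.64 + 0.71 + 0.46 + 0.17 = 1.98
NRC = 1.98 / 4 = 0.495
Rounded to nearest 0.05: 0.5

0.5


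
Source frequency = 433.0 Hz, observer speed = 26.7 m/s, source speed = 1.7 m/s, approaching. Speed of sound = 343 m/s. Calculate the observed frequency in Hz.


Given values:
  f_s = 433.0 Hz, v_o = 26.7 m/s, v_s = 1.7 m/s
  Direction: approaching
Formula: f_o = f_s * (c + v_o) / (c - v_s)
Numerator: c + v_o = 343 + 26.7 = 369.7
Denominator: c - v_s = 343 - 1.7 = 341.3
f_o = 433.0 * 369.7 / 341.3 = 469.03

469.03 Hz


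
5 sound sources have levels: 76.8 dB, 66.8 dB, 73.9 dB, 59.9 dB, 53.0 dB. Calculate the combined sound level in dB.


Formula: L_total = 10 * log10( sum(10^(Li/10)) )
  Source 1: 10^(76.8/10) = 47863009.2323
  Source 2: 10^(66.8/10) = 4786300.9232
  Source 3: 10^(73.9/10) = 24547089.1569
  Source 4: 10^(59.9/10) = 977237.221
  Source 5: 10^(53.0/10) = 199526.2315
Sum of linear values = 78373162.7649
L_total = 10 * log10(78373162.7649) = 78.94

78.94 dB


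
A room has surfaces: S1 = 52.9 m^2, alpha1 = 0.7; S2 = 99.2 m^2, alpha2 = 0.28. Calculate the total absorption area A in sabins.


Given surfaces:
  Surface 1: 52.9 * 0.7 = 37.03
  Surface 2: 99.2 * 0.28 = 27.776
Formula: A = sum(Si * alpha_i)
A = 37.03 + 27.776
A = 64.81

64.81 sabins


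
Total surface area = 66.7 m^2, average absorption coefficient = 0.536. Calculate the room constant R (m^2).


Given values:
  S = 66.7 m^2, alpha = 0.536
Formula: R = S * alpha / (1 - alpha)
Numerator: 66.7 * 0.536 = 35.7512
Denominator: 1 - 0.536 = 0.464
R = 35.7512 / 0.464 = 77.05

77.05 m^2


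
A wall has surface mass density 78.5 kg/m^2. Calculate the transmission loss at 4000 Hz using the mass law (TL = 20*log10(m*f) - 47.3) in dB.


Given values:
  m = 78.5 kg/m^2, f = 4000 Hz
Formula: TL = 20 * log10(m * f) - 47.3
Compute m * f = 78.5 * 4000 = 314000.0
Compute log10(314000.0) = 5.49693
Compute 20 * 5.49693 = 109.9386
TL = 109.9386 - 47.3 = 62.64

62.64 dB


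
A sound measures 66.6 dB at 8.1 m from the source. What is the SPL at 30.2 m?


Given values:
  SPL1 = 66.6 dB, r1 = 8.1 m, r2 = 30.2 m
Formula: SPL2 = SPL1 - 20 * log10(r2 / r1)
Compute ratio: r2 / r1 = 30.2 / 8.1 = 3.7284
Compute log10: log10(3.7284) = 0.571522
Compute drop: 20 * 0.571522 = 11.4304
SPL2 = 66.6 - 11.4304 = 55.17

55.17 dB


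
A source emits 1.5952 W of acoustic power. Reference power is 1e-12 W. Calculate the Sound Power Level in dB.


Given values:
  W = 1.5952 W
  W_ref = 1e-12 W
Formula: SWL = 10 * log10(W / W_ref)
Compute ratio: W / W_ref = 1595200000000
Compute log10: log10(1595200000000) = 12.202815
Multiply: SWL = 10 * 12.202815 = 122.03

122.03 dB


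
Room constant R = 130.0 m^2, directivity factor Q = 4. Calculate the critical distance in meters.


Given values:
  R = 130.0 m^2, Q = 4
Formula: d_c = 0.141 * sqrt(Q * R)
Compute Q * R = 4 * 130.0 = 520.0
Compute sqrt(520.0) = 22.8035
d_c = 0.141 * 22.8035 = 3.215

3.215 m


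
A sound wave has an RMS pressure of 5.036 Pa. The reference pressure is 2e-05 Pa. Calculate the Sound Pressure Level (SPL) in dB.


Given values:
  p = 5.036 Pa
  p_ref = 2e-05 Pa
Formula: SPL = 20 * log10(p / p_ref)
Compute ratio: p / p_ref = 5.036 / 2e-05 = 251800
Compute log10: log10(251800) = 5.401056
Multiply: SPL = 20 * 5.401056 = 108.02

108.02 dB


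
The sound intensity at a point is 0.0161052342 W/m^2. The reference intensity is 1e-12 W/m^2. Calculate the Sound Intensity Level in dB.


Given values:
  I = 0.0161052342 W/m^2
  I_ref = 1e-12 W/m^2
Formula: SIL = 10 * log10(I / I_ref)
Compute ratio: I / I_ref = 16105234200
Compute log10: log10(16105234200) = 10.206967
Multiply: SIL = 10 * 10.206967 = 102.07

102.07 dB


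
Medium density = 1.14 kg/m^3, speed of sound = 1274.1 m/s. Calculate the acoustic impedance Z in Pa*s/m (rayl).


Given values:
  rho = 1.14 kg/m^3
  c = 1274.1 m/s
Formula: Z = rho * c
Z = 1.14 * 1274.1
Z = 1452.47

1452.47 rayl


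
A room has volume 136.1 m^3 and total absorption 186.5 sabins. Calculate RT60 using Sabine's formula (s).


Given values:
  V = 136.1 m^3
  A = 186.5 sabins
Formula: RT60 = 0.161 * V / A
Numerator: 0.161 * 136.1 = 21.9121
RT60 = 21.9121 / 186.5 = 0.117

0.117 s


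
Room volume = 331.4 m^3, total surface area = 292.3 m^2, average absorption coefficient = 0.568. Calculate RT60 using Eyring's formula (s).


Given values:
  V = 331.4 m^3, S = 292.3 m^2, alpha = 0.568
Formula: RT60 = 0.161 * V / (-S * ln(1 - alpha))
Compute ln(1 - 0.568) = ln(0.432) = -0.83933
Denominator: -292.3 * -0.83933 = 245.3362
Numerator: 0.161 * 331.4 = 53.3554
RT60 = 53.3554 / 245.3362 = 0.217

0.217 s


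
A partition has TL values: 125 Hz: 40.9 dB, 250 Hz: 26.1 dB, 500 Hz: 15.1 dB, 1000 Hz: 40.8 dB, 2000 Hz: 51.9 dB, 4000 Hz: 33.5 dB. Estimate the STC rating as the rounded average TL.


Given TL values at each frequency:
  125 Hz: 40.9 dB
  250 Hz: 26.1 dB
  500 Hz: 15.1 dB
  1000 Hz: 40.8 dB
  2000 Hz: 51.9 dB
  4000 Hz: 33.5 dB
Formula: STC ~ round(average of TL values)
Sum = 40.9 + 26.1 + 15.1 + 40.8 + 51.9 + 33.5 = 208.3
Average = 208.3 / 6 = 34.72
Rounded: 35

35


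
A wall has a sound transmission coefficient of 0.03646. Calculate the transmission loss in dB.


Given values:
  tau = 0.03646
Formula: TL = 10 * log10(1 / tau)
Compute 1 / tau = 1 / 0.03646 = 27.4273
Compute log10(27.4273) = 1.438183
TL = 10 * 1.438183 = 14.38

14.38 dB


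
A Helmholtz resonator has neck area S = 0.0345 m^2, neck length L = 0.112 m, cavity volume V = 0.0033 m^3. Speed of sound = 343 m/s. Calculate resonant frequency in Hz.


Given values:
  S = 0.0345 m^2, L = 0.112 m, V = 0.0033 m^3, c = 343 m/s
Formula: f = (c / (2*pi)) * sqrt(S / (V * L))
Compute V * L = 0.0033 * 0.112 = 0.0003696
Compute S / (V * L) = 0.0345 / 0.0003696 = 93.3442
Compute sqrt(93.3442) = 9.66148
Compute c / (2*pi) = 343 / 6.283185 = 54.590148
f = 54.590148 * 9.66148 = 527.42

527.42 Hz


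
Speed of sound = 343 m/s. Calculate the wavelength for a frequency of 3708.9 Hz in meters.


Given values:
  c = 343 m/s, f = 3708.9 Hz
Formula: lambda = c / f
lambda = 343 / 3708.9
lambda = 0.0925

0.0925 m


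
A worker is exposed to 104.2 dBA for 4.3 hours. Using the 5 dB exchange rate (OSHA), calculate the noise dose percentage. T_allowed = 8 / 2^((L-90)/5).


Given values:
  L = 104.2 dBA, T = 4.3 hours
Formula: T_allowed = 8 / 2^((L - 90) / 5)
Compute exponent: (104.2 - 90) / 5 = 2.84
Compute 2^(2.84) = 7.160201
T_allowed = 8 / 7.160201 = 1.117287 hours
Dose = (T / T_allowed) * 100
Dose = (4.3 / 1.117287) * 100 = 384.86

384.86 %


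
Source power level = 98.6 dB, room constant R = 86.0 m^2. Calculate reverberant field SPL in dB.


Given values:
  Lw = 98.6 dB, R = 86.0 m^2
Formula: SPL = Lw + 10 * log10(4 / R)
Compute 4 / R = 4 / 86.0 = 0.046512
Compute 10 * log10(0.046512) = -13.3243
SPL = 98.6 + (-13.3243) = 85.28

85.28 dB


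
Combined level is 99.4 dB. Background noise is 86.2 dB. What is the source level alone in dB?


Given values:
  L_total = 99.4 dB, L_bg = 86.2 dB
Formula: L_source = 10 * log10(10^(L_total/10) - 10^(L_bg/10))
Convert to linear:
  10^(99.4/10) = 8709635899.5608
  10^(86.2/10) = 416869383.4703
Difference: 8709635899.5608 - 416869383.4703 = 8292766516.0905
L_source = 10 * log10(8292766516.0905) = 99.19

99.19 dB


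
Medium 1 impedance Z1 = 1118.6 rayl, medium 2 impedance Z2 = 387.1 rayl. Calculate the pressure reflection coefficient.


Given values:
  Z1 = 1118.6 rayl, Z2 = 387.1 rayl
Formula: R = (Z2 - Z1) / (Z2 + Z1)
Numerator: Z2 - Z1 = 387.1 - 1118.6 = -731.5
Denominator: Z2 + Z1 = 387.1 + 1118.6 = 1505.7
R = -731.5 / 1505.7 = -0.4858

-0.4858


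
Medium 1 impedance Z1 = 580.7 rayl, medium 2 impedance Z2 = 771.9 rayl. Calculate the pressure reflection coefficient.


Given values:
  Z1 = 580.7 rayl, Z2 = 771.9 rayl
Formula: R = (Z2 - Z1) / (Z2 + Z1)
Numerator: Z2 - Z1 = 771.9 - 580.7 = 191.2
Denominator: Z2 + Z1 = 771.9 + 580.7 = 1352.6
R = 191.2 / 1352.6 = 0.1414

0.1414


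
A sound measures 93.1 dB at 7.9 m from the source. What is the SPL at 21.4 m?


Given values:
  SPL1 = 93.1 dB, r1 = 7.9 m, r2 = 21.4 m
Formula: SPL2 = SPL1 - 20 * log10(r2 / r1)
Compute ratio: r2 / r1 = 21.4 / 7.9 = 2.7089
Compute log10: log10(2.7089) = 0.432793
Compute drop: 20 * 0.432793 = 8.6559
SPL2 = 93.1 - 8.6559 = 84.44

84.44 dB


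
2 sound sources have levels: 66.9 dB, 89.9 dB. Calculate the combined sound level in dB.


Formula: L_total = 10 * log10( sum(10^(Li/10)) )
  Source 1: 10^(66.9/10) = 4897788.1937
  Source 2: 10^(89.9/10) = 977237220.9558
Sum of linear values = 982135009.1495
L_total = 10 * log10(982135009.1495) = 89.92

89.92 dB


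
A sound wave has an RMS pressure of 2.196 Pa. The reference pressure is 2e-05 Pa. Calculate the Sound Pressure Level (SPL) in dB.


Given values:
  p = 2.196 Pa
  p_ref = 2e-05 Pa
Formula: SPL = 20 * log10(p / p_ref)
Compute ratio: p / p_ref = 2.196 / 2e-05 = 109800
Compute log10: log10(109800) = 5.040602
Multiply: SPL = 20 * 5.040602 = 100.81

100.81 dB


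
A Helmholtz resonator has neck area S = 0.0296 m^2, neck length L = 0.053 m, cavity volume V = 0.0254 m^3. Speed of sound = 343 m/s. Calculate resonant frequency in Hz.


Given values:
  S = 0.0296 m^2, L = 0.053 m, V = 0.0254 m^3, c = 343 m/s
Formula: f = (c / (2*pi)) * sqrt(S / (V * L))
Compute V * L = 0.0254 * 0.053 = 0.0013462
Compute S / (V * L) = 0.0296 / 0.0013462 = 21.9878
Compute sqrt(21.9878) = 4.689115
Compute c / (2*pi) = 343 / 6.283185 = 54.590148
f = 54.590148 * 4.689115 = 255.98

255.98 Hz


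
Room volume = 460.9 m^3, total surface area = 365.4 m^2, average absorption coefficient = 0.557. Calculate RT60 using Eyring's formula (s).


Given values:
  V = 460.9 m^3, S = 365.4 m^2, alpha = 0.557
Formula: RT60 = 0.161 * V / (-S * ln(1 - alpha))
Compute ln(1 - 0.557) = ln(0.443) = -0.814186
Denominator: -365.4 * -0.814186 = 297.5036
Numerator: 0.161 * 460.9 = 74.2049
RT60 = 74.2049 / 297.5036 = 0.249

0.249 s


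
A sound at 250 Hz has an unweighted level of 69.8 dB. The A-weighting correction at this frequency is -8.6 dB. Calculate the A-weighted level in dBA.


Given values:
  SPL = 69.8 dB
  A-weighting at 250 Hz = -8.6 dB
Formula: L_A = SPL + A_weight
L_A = 69.8 + (-8.6)
L_A = 61.2

61.2 dBA


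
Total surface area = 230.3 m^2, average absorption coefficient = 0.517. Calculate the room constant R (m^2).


Given values:
  S = 230.3 m^2, alpha = 0.517
Formula: R = S * alpha / (1 - alpha)
Numerator: 230.3 * 0.517 = 119.0651
Denominator: 1 - 0.517 = 0.483
R = 119.0651 / 0.483 = 246.51

246.51 m^2


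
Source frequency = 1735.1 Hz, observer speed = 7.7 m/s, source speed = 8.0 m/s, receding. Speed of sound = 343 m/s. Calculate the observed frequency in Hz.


Given values:
  f_s = 1735.1 Hz, v_o = 7.7 m/s, v_s = 8.0 m/s
  Direction: receding
Formula: f_o = f_s * (c - v_o) / (c + v_s)
Numerator: c - v_o = 343 - 7.7 = 335.3
Denominator: c + v_s = 343 + 8.0 = 351.0
f_o = 1735.1 * 335.3 / 351.0 = 1657.49

1657.49 Hz


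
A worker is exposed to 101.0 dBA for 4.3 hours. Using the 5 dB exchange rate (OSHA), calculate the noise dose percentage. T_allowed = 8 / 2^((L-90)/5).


Given values:
  L = 101.0 dBA, T = 4.3 hours
Formula: T_allowed = 8 / 2^((L - 90) / 5)
Compute exponent: (101.0 - 90) / 5 = 2.2
Compute 2^(2.2) = 4.594793
T_allowed = 8 / 4.594793 = 1.741101 hours
Dose = (T / T_allowed) * 100
Dose = (4.3 / 1.741101) * 100 = 246.97

246.97 %


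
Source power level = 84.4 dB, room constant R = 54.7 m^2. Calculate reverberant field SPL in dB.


Given values:
  Lw = 84.4 dB, R = 54.7 m^2
Formula: SPL = Lw + 10 * log10(4 / R)
Compute 4 / R = 4 / 54.7 = 0.073126
Compute 10 * log10(0.073126) = -11.3593
SPL = 84.4 + (-11.3593) = 73.04

73.04 dB


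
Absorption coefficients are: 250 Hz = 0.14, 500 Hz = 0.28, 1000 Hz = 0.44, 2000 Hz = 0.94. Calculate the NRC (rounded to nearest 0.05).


Given values:
  a_250 = 0.14, a_500 = 0.28
  a_1000 = 0.44, a_2000 = 0.94
Formula: NRC = (a250 + a500 + a1000 + a2000) / 4
Sum = 0.14 + 0.28 + 0.44 + 0.94 = 1.8
NRC = 1.8 / 4 = 0.45
Rounded to nearest 0.05: 0.45

0.45
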